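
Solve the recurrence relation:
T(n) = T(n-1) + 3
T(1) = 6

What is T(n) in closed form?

Unrolling: T(n) = T(1) + 3·(n-1) = 6 + 3(n-1) = 3n + 3.

Answer: T(n) = 3n + 3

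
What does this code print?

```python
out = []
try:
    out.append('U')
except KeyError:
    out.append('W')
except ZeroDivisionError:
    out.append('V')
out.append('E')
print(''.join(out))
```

Execution trace: 'U' (try body, no exception) → 'E' (after the try/except). Output: UE

Answer: UE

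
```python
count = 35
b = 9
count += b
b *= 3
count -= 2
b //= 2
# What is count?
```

Trace:
`count = 35` → count = 35
`b = 9` → b = 9
`count += b` → count = 44
`b *= 3` → b = 27
`count -= 2` → count = 42
`b //= 2` → b = 13
So count = 42

Answer: 42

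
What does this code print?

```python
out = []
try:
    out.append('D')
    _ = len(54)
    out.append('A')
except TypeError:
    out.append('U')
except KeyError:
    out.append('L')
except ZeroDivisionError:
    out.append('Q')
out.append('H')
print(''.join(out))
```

Execution trace: 'D' (try body) → 'U' (except TypeError) → 'H' (after the try/except). Output: DUH

Answer: DUH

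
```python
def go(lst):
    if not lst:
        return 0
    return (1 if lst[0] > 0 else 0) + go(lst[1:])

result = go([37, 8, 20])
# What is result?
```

Count of positive elements in [37, 8, 20] = 3

Answer: 3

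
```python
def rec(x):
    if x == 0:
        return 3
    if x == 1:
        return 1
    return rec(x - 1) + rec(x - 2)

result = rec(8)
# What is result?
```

Build up from base cases: rec(0)=3, rec(1)=1, rec(2)=4, rec(3)=5, rec(4)=9, rec(5)=14, rec(6)=23, ..., rec(8)=60

Answer: 60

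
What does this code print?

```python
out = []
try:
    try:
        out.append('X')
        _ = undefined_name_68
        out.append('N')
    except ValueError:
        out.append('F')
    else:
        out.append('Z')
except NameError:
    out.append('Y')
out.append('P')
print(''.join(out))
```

Execution trace: 'X' (try body) → 'Y' (outer except NameError) → 'P' (after the try/except). Output: XYP

Answer: XYP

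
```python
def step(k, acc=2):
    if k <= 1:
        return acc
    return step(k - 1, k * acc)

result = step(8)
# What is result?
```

Accumulator trace (n, acc): (8, 2) -> (7, 16) -> (6, 112) -> (5, 672) -> (4, 3360) -> (3, 13440) -> (2, 40320) -> (1, 80640) -> return 80640

Answer: 80640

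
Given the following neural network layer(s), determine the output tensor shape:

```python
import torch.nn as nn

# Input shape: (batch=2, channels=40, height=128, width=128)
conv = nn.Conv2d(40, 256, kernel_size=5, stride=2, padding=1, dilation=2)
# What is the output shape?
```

Input: (2, 40, 128, 128) -> Output: (2, 256, 61, 61)

Answer: (2, 256, 61, 61)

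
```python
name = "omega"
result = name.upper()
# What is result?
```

Trace:
`name = "omega"` → name = 'omega'
`result = name.upper()` → result = 'OMEGA'
So result = 'OMEGA'

Answer: 'OMEGA'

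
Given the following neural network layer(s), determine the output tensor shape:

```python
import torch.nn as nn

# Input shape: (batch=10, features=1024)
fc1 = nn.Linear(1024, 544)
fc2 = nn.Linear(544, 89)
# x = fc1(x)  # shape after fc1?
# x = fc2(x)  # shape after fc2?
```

Input: (10, 1024) -> after fc1: (10, 544) -> Output: (10, 89)

Answer: (10, 89)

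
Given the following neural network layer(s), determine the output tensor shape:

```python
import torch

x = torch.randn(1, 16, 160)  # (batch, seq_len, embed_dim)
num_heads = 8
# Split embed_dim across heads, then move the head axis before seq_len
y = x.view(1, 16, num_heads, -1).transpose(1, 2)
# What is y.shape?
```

Input: (1, 16, 160) -> head_dim = 160 // 8 = 20; after view: (1, 16, 8, 20) -> after transpose(1, 2): (1, 8, 16, 20) -> Output: (1, 8, 16, 20)

Answer: (1, 8, 16, 20)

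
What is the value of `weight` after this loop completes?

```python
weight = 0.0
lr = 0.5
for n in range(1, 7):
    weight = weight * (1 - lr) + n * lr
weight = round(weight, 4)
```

Moving average with lr=0.5
`weight` takes the values: 0.0 → 0.5 → 1.25 → 2.125 → 3.0625 → 4.03125 → 5.015625 → 5.0156

Answer: 5.0156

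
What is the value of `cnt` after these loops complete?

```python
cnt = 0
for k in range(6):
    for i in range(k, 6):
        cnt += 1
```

Upper triangle: 6 + 5 + ... + 1
`cnt` takes the values: 0 → 1 → 2 → 3 → 4 → 5 → 6 → 7 → 8 → 9 → 10 → 11 → 12 → 13 → 14 → 15 → 16 → 17 → 18 → 19 → 20 → 21

Answer: 21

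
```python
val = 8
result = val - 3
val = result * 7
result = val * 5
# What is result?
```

Trace:
`val = 8` → val = 8
`result = val - 3` → result = 5
`val = result * 7` → val = 35
`result = val * 5` → result = 175
So result = 175

Answer: 175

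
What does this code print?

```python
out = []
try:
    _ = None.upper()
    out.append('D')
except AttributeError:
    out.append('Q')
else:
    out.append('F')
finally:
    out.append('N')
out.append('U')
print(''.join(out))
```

Execution trace: 'Q' (except AttributeError) → 'N' (finally) → 'U' (after the try/except). Output: QNU

Answer: QNU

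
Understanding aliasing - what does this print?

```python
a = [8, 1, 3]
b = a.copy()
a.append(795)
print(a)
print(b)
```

Key concept: list.copy() creates independent copy.
Step by step:
`a = [8, 1, 3]` → a = [8, 1, 3]
`b = a.copy()` → b = [8, 1, 3]
`a.append(795)` → a = [8, 1, 3, 795]
`print(a)` → prints [8, 1, 3, 795]
`print(b)` → prints [8, 1, 3]

Answer:
[8, 1, 3, 795]
[8, 1, 3]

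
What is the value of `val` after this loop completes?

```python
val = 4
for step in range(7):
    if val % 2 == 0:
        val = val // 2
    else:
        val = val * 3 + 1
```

Collatz-style transformation from 4
`val` takes the values: 4 → 2 → 1 → 4 → 2 → 1 → 4 → 2

Answer: 2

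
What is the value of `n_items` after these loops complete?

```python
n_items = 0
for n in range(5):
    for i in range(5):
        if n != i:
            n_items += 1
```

5² - 5 (exclude diagonal)
`n_items` takes the values: 0 → 1 → 2 → 3 → 4 → 5 → 6 → 7 → 8 → 9 → 10 → 11 → 12 → 13 → 14 → 15 → 16 → 17 → 18 → 19 → 20

Answer: 20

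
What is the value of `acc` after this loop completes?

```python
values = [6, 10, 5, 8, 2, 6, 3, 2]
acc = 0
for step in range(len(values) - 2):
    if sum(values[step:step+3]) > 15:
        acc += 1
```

Count windows with sum > 15
`acc` takes the values: 0 → 1 → 2 → 3

Answer: 3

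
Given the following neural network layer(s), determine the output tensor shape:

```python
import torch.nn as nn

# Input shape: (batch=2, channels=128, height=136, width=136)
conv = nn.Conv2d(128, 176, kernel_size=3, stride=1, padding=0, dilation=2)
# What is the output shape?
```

Input: (2, 128, 136, 136) -> Output: (2, 176, 132, 132)

Answer: (2, 176, 132, 132)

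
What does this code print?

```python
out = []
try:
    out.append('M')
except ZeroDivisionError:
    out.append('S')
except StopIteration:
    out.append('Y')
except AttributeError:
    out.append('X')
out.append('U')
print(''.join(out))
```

Execution trace: 'M' (try body, no exception) → 'U' (after the try/except). Output: MU

Answer: MU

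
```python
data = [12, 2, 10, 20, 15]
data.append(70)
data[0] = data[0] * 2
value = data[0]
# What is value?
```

Trace:
`data = [12, 2, 10, 20, 15]` → data = [12, 2, 10, 20, 15]
`data.append(70)` → data = [12, 2, 10, 20, 15, 70]
`data[0] = data[0] * 2` → data = [24, 2, 10, 20, 15, 70]
`value = data[0]` → value = 24
So value = 24

Answer: 24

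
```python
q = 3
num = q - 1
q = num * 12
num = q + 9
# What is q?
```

Trace:
`q = 3` → q = 3
`num = q - 1` → num = 2
`q = num * 12` → q = 24
`num = q + 9` → num = 33
So q = 24

Answer: 24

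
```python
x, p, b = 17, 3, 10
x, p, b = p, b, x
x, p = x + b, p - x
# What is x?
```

Trace:
`x, p, b = 17, 3, 10` → x = 17; p = 3; b = 10
`x, p, b = p, b, x` → x = 3; p = 10; b = 17
`x, p = x + b, p - x` → x = 20; p = 7
So x = 20

Answer: 20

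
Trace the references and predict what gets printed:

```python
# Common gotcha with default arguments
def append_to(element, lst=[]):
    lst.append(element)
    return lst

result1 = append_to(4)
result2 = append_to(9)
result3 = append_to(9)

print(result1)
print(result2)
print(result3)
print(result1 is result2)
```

Key concept: mutable default argument gotcha.
Step by step:
`result1 = append_to(4)` → result1 = [4]
`result2 = append_to(9)` → result1 = [4, 9] (same object as result2); result2 = [4, 9] (same object as result1)
`result3 = append_to(9)` → result1 = [4, 9, 9] (same object as result2, result3); result2 = [4, 9, 9] (same object as result1, result3); result3 = [4, 9, 9] (same object as result1, result2)
`print(result1)` → prints [4, 9, 9]
`print(result2)` → prints [4, 9, 9]
`print(result3)` → prints [4, 9, 9]
`print(result1 is result2)` → prints True

Answer:
[4, 9, 9]
[4, 9, 9]
[4, 9, 9]
True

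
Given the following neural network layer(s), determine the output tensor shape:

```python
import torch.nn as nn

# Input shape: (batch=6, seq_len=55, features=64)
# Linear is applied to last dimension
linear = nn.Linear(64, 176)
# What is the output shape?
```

Input: (6, 55, 64) -> Output: (6, 55, 176)

Answer: (6, 55, 176)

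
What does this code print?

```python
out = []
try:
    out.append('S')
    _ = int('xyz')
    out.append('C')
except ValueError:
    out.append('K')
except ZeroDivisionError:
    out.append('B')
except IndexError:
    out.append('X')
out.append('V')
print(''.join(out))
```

Execution trace: 'S' (try body) → 'K' (except ValueError) → 'V' (after the try/except). Output: SKV

Answer: SKV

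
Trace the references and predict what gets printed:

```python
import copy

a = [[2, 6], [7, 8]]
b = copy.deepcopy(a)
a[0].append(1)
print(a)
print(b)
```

Key concept: deep copy is fully independent.
Step by step:
`a = [[2, 6], [7, 8]]` → a = [[2, 6], [7, 8]]
`b = copy.deepcopy(a)` → b = [[2, 6], [7, 8]]
`a[0].append(1)` → a = [[2, 6, 1], [7, 8]]
`print(a)` → prints [[2, 6, 1], [7, 8]]
`print(b)` → prints [[2, 6], [7, 8]]

Answer:
[[2, 6, 1], [7, 8]]
[[2, 6], [7, 8]]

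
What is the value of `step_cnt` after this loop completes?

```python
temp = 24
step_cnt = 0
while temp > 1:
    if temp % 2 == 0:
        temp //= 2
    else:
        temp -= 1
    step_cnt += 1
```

Steps to reduce 24 to 1
`step_cnt` takes the values: 0 → 1 → 2 → 3 → 4 → 5

Answer: 5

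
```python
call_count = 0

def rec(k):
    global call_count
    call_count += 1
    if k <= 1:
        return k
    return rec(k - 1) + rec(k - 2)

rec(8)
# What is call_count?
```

Calls(k) = 1 + Calls(k-1) + Calls(k-2); Calls(0)=Calls(1)=1. For k=8 this gives 67.

Answer: 67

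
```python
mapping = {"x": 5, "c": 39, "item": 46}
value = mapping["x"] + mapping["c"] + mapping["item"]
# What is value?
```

Trace:
`mapping = {"x": 5, "c": 39, "item": 46}` → mapping = {'x': 5, 'c': 39, 'item': 46}
`value = mapping["x"] + mapping["c"] + mapping["item"]` → value = 90
So value = 90

Answer: 90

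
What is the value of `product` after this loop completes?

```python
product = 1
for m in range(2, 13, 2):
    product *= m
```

Product of even numbers 2 to 12
`product` takes the values: 1 → 2 → 8 → 48 → 384 → 3840 → 46080

Answer: 46080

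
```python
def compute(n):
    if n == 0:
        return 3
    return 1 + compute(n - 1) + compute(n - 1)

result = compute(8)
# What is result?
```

compute(n) = 1 + 2·compute(n-1), compute(0)=3. Closed form: (3+1)·2^8 - 1 = 1023.

Answer: 1023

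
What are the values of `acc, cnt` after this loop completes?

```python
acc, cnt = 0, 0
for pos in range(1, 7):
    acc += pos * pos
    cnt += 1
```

Sum of squares and count
`acc, cnt` takes the values: (0, 0) → (1, 0) → (1, 1) → (5, 1) → (5, 2) → (14, 2) → (14, 3) → (30, 3) → (30, 4) → (55, 4) → (55, 5) → (91, 5) → (91, 6)

Answer: 91, 6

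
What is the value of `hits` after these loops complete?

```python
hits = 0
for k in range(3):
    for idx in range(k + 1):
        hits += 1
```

Triangle: 1 + 2 + ... + 3
`hits` takes the values: 0 → 1 → 2 → 3 → 4 → 5 → 6

Answer: 6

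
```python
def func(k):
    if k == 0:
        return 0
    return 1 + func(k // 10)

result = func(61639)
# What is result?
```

Count of digits of 61639: 5

Answer: 5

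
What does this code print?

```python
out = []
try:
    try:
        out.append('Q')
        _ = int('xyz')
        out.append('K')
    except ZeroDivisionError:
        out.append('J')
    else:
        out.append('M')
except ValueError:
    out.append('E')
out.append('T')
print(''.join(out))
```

Execution trace: 'Q' (try body) → 'E' (outer except ValueError) → 'T' (after the try/except). Output: QET

Answer: QET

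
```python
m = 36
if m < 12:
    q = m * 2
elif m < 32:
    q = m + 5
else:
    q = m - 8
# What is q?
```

Trace:
`m = 36` → m = 36
`if m < 12: ...` → m < 12 is False, m < 32 is False, take else branch → q = 28
So q = 28

Answer: 28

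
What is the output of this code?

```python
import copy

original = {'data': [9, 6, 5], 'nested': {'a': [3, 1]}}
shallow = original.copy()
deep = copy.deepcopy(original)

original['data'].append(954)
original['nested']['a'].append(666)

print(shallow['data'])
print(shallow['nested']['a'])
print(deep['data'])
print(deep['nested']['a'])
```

Key concept: comparing shallow vs deep copy.
Step by step:
`original = {'data': [9, 6, 5], 'nested': {'a': [3, 1]}}` → original = {'data': [9, 6, 5], 'nested': {'a': [3, 1]}}
`shallow = original.copy()` → shallow = {'data': [9, 6, 5], 'nested': {'a': [3, 1]}}
`deep = copy.deepcopy(original)` → deep = {'data': [9, 6, 5], 'nested': {'a': [3, 1]}}
`original['data'].append(954)` → original = {'data': [9, 6, 5, 954], 'nested': {'a': [3, 1]}}; shallow = {'data': [9, 6, 5, 954], 'nested': {'a': [3, 1]}}
`original['nested']['a'].append(666)` → original = {'data': [9, 6, 5, 954], 'nested': {'a': [3, 1, 666]}}; shallow = {'data': [9, 6, 5, 954], 'nested': {'a': [3, 1, 666]}}
`print(shallow['data'])` → prints [9, 6, 5, 954]
`print(shallow['nested']['a'])` → prints [3, 1, 666]
`print(deep['data'])` → prints [9, 6, 5]
`print(deep['nested']['a'])` → prints [3, 1]

Answer:
[9, 6, 5, 954]
[3, 1, 666]
[9, 6, 5]
[3, 1]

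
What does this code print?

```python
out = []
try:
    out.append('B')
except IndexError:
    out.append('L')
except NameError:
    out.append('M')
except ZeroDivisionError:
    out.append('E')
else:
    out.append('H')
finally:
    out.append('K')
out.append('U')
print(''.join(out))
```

Execution trace: 'B' (try body, no exception) → 'H' (else) → 'K' (finally) → 'U' (after the try/except). Output: BHKU

Answer: BHKU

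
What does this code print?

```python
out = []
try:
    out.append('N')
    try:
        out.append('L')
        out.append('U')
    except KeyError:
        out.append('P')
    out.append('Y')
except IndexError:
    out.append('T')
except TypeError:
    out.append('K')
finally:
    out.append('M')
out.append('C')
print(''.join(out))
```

Execution trace: 'N' (try body) → 'L' (inner try body) → 'U' (inner try body, no exception) → 'Y' (try body, no exception) → 'M' (finally) → 'C' (after the try/except). Output: NLUYMC

Answer: NLUYMC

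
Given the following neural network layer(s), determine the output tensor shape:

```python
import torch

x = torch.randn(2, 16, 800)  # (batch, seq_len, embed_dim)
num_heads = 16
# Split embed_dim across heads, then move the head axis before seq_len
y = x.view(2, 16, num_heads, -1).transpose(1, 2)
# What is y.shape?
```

Input: (2, 16, 800) -> head_dim = 800 // 16 = 50; after view: (2, 16, 16, 50) -> after transpose(1, 2): (2, 16, 16, 50) -> Output: (2, 16, 16, 50)

Answer: (2, 16, 16, 50)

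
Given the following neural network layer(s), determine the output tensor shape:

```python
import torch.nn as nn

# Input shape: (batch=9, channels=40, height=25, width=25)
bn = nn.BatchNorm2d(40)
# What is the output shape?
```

Input: (9, 40, 25, 25) -> Output: (9, 40, 25, 25)

Answer: (9, 40, 25, 25)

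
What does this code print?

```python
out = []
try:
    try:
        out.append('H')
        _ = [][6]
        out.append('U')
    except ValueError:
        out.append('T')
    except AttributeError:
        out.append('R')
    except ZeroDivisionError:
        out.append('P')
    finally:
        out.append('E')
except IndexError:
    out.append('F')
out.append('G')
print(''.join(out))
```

Execution trace: 'H' (try body) → 'E' (finally) → 'F' (outer except IndexError) → 'G' (after the try/except). Output: HEFG

Answer: HEFG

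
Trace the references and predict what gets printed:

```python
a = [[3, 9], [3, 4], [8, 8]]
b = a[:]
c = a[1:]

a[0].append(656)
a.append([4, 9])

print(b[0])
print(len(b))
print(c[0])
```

Key concept: slice with nested mutation.
Step by step:
`a = [[3, 9], [3, 4], [8, 8]]` → a = [[3, 9], [3, 4], [8, 8]]
`b = a[:]` → b = [[3, 9], [3, 4], [8, 8]]
`c = a[1:]` → c = [[3, 4], [8, 8]]
`a[0].append(656)` → a = [[3, 9, 656], [3, 4], [8, 8]]; b = [[3, 9, 656], [3, 4], [8, 8]]
`a.append([4, 9])` → a = [[3, 9, 656], [3, 4], [8, 8], [4, 9]]
`print(b[0])` → prints [3, 9, 656]
`print(len(b))` → prints 3
`print(c[0])` → prints [3, 4]

Answer:
[3, 9, 656]
3
[3, 4]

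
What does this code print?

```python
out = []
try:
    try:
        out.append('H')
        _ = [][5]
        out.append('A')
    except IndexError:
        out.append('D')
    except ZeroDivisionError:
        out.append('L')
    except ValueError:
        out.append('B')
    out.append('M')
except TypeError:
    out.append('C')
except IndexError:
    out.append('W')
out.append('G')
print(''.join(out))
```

Execution trace: 'H' (inner try body) → 'D' (inner except IndexError) → 'M' (try body, no exception) → 'G' (after the try/except). Output: HDMG

Answer: HDMG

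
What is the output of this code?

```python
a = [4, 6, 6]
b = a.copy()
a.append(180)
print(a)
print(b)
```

Key concept: list.copy() creates independent copy.
Step by step:
`a = [4, 6, 6]` → a = [4, 6, 6]
`b = a.copy()` → b = [4, 6, 6]
`a.append(180)` → a = [4, 6, 6, 180]
`print(a)` → prints [4, 6, 6, 180]
`print(b)` → prints [4, 6, 6]

Answer:
[4, 6, 6, 180]
[4, 6, 6]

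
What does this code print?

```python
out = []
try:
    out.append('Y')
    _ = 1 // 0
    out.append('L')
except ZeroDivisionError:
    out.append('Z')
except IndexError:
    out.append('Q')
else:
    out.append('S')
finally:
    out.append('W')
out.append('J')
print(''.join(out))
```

Execution trace: 'Y' (try body) → 'Z' (except ZeroDivisionError) → 'W' (finally) → 'J' (after the try/except). Output: YZWJ

Answer: YZWJ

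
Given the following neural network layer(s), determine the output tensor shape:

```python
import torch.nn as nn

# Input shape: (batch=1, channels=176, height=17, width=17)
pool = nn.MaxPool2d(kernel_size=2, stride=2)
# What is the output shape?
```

Input: (1, 176, 17, 17) -> Output: (1, 176, 8, 8)

Answer: (1, 176, 8, 8)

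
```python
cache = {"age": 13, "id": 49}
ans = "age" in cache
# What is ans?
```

Trace:
`cache = {"age": 13, "id": 49}` → cache = {'age': 13, 'id': 49}
`ans = "age" in cache` → ans = True
So ans = True

Answer: True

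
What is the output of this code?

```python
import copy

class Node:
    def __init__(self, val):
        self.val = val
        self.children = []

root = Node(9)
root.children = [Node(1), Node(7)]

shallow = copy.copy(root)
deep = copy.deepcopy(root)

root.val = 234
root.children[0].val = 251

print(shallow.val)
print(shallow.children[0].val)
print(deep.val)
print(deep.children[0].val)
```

Key concept: deep copy with custom objects.
Step by step:
`root = Node(9)` → root = Node(val=9, children=[])
`root.children = [Node(1), Node(7)]` → root = Node(val=9, children=[Node(val=1, children=[]), Node(val=7, children=[])])
`shallow = copy.copy(root)` → shallow = Node(val=9, children=[Node(val=1, children=[]), Node(val=7, children=[])])
`deep = copy.deepcopy(root)` → deep = Node(val=9, children=[Node(val=1, children=[]), Node(val=7, children=[])])
`root.val = 234` → root = Node(val=234, children=[Node(val=1, children=[]), Node(val=7, children=[])])
`root.children[0].val = 251` → root = Node(val=234, children=[Node(val=251, children=[]), Node(val=7, children=[])]); shallow = Node(val=9, children=[Node(val=251, children=[]), Node(val=7, children=[])])
`print(shallow.val)` → prints 9
`print(shallow.children[0].val)` → prints 251
`print(deep.val)` → prints 9
`print(deep.children[0].val)` → prints 1

Answer:
9
251
9
1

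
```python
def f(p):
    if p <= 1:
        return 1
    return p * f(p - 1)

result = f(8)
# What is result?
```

f(8) = 8 * 7 * 6 * 5 * 4 * 3 * 2 * 1 = 40320

Answer: 40320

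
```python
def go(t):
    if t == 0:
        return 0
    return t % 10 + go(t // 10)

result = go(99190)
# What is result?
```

Sum of digits of 99190: 0 + 9 + 1 + 9 + 9 = 28

Answer: 28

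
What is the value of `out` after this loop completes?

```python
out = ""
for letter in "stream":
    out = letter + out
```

Reverse 'stream'
`out` takes the values: "" → "s" → "ts" → "rts" → "erts" → "aerts" → "maerts"

Answer: "maerts"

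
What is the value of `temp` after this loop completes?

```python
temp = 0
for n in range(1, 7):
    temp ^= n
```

XOR of 1 to 6
`temp` takes the values: 0 → 1 → 3 → 0 → 4 → 1 → 7

Answer: 7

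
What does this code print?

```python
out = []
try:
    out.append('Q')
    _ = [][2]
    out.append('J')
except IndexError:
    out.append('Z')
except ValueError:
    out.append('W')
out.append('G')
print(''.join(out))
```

Execution trace: 'Q' (try body) → 'Z' (except IndexError) → 'G' (after the try/except). Output: QZG

Answer: QZG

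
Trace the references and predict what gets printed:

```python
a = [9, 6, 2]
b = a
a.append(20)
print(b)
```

Key concept: basic list aliasing.
Step by step:
`a = [9, 6, 2]` → a = [9, 6, 2]
`b = a` → b = [9, 6, 2] (same object as a)
`a.append(20)` → a = [9, 6, 2, 20] (same object as b); b = [9, 6, 2, 20] (same object as a)
`print(b)` → prints [9, 6, 2, 20]

Answer: [9, 6, 2, 20]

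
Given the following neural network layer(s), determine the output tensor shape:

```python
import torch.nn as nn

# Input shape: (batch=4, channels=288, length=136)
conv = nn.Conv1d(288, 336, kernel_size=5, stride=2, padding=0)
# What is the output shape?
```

Input: (4, 288, 136) -> Output: (4, 336, 66)

Answer: (4, 336, 66)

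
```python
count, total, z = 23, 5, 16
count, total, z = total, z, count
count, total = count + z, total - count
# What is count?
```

Trace:
`count, total, z = 23, 5, 16` → count = 23; total = 5; z = 16
`count, total, z = total, z, count` → count = 5; total = 16; z = 23
`count, total = count + z, total - count` → count = 28; total = 11
So count = 28

Answer: 28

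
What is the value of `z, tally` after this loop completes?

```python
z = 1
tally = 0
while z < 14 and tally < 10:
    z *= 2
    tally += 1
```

Double until >= 14 or 10 iterations
`z, tally` takes the values: (1, 0) → (2, 0) → (2, 1) → (4, 1) → (4, 2) → (8, 2) → (8, 3) → (16, 3) → (16, 4)

Answer: 16, 4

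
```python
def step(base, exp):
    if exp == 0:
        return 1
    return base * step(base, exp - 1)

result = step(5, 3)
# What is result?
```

step(5, 3) = 5 * 5 * 5 = 125

Answer: 125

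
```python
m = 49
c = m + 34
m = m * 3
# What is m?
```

Trace:
`m = 49` → m = 49
`c = m + 34` → c = 83
`m = m * 3` → m = 147
So m = 147

Answer: 147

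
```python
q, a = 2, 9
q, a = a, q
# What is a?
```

Trace:
`q, a = 2, 9` → q = 2; a = 9
`q, a = a, q` → q = 9; a = 2
So a = 2

Answer: 2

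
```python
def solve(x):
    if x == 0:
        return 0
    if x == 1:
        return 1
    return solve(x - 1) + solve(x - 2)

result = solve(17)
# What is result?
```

Build up from base cases: solve(0)=0, solve(1)=1, solve(2)=1, solve(3)=2, solve(4)=3, solve(5)=5, solve(6)=8, ..., solve(17)=1597

Answer: 1597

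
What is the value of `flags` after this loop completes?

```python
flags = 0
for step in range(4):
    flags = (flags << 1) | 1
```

Build 4 consecutive 1-bits: 0b1111
`flags` takes the values: 0 → 1 → 3 → 7 → 15

Answer: 15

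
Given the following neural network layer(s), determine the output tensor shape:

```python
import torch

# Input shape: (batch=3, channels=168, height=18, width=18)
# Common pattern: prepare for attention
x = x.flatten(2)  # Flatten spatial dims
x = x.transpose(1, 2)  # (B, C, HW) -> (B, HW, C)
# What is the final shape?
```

Input: (3, 168, 18, 18) -> after flatten(2): (3, 168, 324) -> Output: (3, 324, 168)

Answer: (3, 324, 168)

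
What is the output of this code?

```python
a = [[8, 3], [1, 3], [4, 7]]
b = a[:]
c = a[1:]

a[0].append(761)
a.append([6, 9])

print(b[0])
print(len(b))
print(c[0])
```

Key concept: slice with nested mutation.
Step by step:
`a = [[8, 3], [1, 3], [4, 7]]` → a = [[8, 3], [1, 3], [4, 7]]
`b = a[:]` → b = [[8, 3], [1, 3], [4, 7]]
`c = a[1:]` → c = [[1, 3], [4, 7]]
`a[0].append(761)` → a = [[8, 3, 761], [1, 3], [4, 7]]; b = [[8, 3, 761], [1, 3], [4, 7]]
`a.append([6, 9])` → a = [[8, 3, 761], [1, 3], [4, 7], [6, 9]]
`print(b[0])` → prints [8, 3, 761]
`print(len(b))` → prints 3
`print(c[0])` → prints [1, 3]

Answer:
[8, 3, 761]
3
[1, 3]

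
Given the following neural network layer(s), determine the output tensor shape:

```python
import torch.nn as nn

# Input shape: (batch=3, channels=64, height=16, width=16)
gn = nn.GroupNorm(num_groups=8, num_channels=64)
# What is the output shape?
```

Input: (3, 64, 16, 16) -> Output: (3, 64, 16, 16)

Answer: (3, 64, 16, 16)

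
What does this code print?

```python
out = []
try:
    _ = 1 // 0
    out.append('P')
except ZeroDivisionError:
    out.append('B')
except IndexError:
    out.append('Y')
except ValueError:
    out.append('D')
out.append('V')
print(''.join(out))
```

Execution trace: 'B' (except ZeroDivisionError) → 'V' (after the try/except). Output: BV

Answer: BV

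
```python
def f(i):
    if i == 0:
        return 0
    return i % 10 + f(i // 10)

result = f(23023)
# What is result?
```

Sum of digits of 23023: 3 + 2 + 0 + 3 + 2 = 10

Answer: 10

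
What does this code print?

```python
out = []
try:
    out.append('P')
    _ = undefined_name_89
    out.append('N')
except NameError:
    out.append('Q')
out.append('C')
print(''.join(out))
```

Execution trace: 'P' (try body) → 'Q' (except NameError) → 'C' (after the try/except). Output: PQC

Answer: PQC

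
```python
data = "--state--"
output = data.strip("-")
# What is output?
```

Trace:
`data = "--state--"` → data = '--state--'
`output = data.strip("-")` → output = 'state'
So output = 'state'

Answer: 'state'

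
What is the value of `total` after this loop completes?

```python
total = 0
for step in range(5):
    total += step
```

Sum of 0 to 4 = 10
`total` takes the values: 0 → 1 → 3 → 6 → 10

Answer: 10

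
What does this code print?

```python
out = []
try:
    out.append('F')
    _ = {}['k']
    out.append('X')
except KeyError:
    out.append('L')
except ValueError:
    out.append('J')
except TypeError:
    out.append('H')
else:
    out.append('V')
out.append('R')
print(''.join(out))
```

Execution trace: 'F' (try body) → 'L' (except KeyError) → 'R' (after the try/except). Output: FLR

Answer: FLR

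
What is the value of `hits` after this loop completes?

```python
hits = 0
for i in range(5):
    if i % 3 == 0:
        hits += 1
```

Count numbers divisible by 3 in range(5)
`hits` takes the values: 0 → 1 → 2

Answer: 2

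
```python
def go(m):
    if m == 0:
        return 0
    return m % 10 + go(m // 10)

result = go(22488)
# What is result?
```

Sum of digits of 22488: 8 + 8 + 4 + 2 + 2 = 24

Answer: 24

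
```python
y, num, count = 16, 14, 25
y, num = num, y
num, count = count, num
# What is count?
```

Trace:
`y, num, count = 16, 14, 25` → y = 16; num = 14; count = 25
`y, num = num, y` → y = 14; num = 16
`num, count = count, num` → num = 25; count = 16
So count = 16

Answer: 16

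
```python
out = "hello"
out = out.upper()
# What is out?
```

Trace:
`out = "hello"` → out = 'hello'
`out = out.upper()` → out = 'HELLO'
So out = 'HELLO'

Answer: 'HELLO'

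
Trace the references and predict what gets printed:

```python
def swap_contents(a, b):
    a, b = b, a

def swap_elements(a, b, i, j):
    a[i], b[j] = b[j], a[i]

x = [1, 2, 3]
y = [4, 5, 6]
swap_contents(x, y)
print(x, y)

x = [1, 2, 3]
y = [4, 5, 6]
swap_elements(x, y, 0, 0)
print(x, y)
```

Key concept: parameter rebinding vs mutation.
Step by step:
`x = [1, 2, 3]` → x = [1, 2, 3]
`y = [4, 5, 6]` → y = [4, 5, 6]
`swap_contents(x, y)` → no visible change to tracked variables
`print(x, y)` → prints [1, 2, 3] [4, 5, 6]
`x = [1, 2, 3]` → x = [1, 2, 3]
`y = [4, 5, 6]` → y = [4, 5, 6]
`swap_elements(x, y, 0, 0)` → x = [4, 2, 3]; y = [1, 5, 6]
`print(x, y)` → prints [4, 2, 3] [1, 5, 6]

Answer:
[1, 2, 3] [4, 5, 6]
[4, 2, 3] [1, 5, 6]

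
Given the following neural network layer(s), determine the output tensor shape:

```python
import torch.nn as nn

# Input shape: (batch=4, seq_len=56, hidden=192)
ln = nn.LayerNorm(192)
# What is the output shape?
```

Input: (4, 56, 192) -> Output: (4, 56, 192)

Answer: (4, 56, 192)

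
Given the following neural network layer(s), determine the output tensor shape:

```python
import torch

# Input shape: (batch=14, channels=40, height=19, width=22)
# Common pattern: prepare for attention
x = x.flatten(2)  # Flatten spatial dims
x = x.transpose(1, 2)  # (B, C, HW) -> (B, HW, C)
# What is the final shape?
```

Input: (14, 40, 19, 22) -> after flatten(2): (14, 40, 418) -> Output: (14, 418, 40)

Answer: (14, 418, 40)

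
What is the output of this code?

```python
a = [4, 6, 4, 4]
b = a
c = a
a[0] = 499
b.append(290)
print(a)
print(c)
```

Key concept: multiple aliases.
Step by step:
`a = [4, 6, 4, 4]` → a = [4, 6, 4, 4]
`b = a` → b = [4, 6, 4, 4] (same object as a)
`c = a` → c = [4, 6, 4, 4] (same object as a, b)
`a[0] = 499` → a = [499, 6, 4, 4] (same object as b, c); b = [499, 6, 4, 4] (same object as a, c); c = [499, 6, 4, 4] (same object as a, b)
`b.append(290)` → a = [499, 6, 4, 4, 290] (same object as b, c); b = [499, 6, 4, 4, 290] (same object as a, c); c = [499, 6, 4, 4, 290] (same object as a, b)
`print(a)` → prints [499, 6, 4, 4, 290]
`print(c)` → prints [499, 6, 4, 4, 290]

Answer:
[499, 6, 4, 4, 290]
[499, 6, 4, 4, 290]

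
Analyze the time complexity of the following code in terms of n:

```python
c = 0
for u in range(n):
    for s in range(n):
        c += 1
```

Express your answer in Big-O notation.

Each loop level contributes: n × n. Multiplying the contributions gives O(n^2).

Answer: O(n^2)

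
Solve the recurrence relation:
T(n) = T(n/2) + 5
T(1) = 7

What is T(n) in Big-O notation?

Each step divides n by 2 and adds 5. After log_2(n) steps we reach T(1)=7. So T(n) = 5·log_2(n) + 7 = O(log n).

Answer: O(log n)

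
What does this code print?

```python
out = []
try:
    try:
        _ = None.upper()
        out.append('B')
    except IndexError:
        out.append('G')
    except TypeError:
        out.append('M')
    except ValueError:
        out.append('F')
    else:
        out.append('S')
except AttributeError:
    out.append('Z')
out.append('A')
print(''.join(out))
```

Execution trace: 'Z' (outer except AttributeError) → 'A' (after the try/except). Output: ZA

Answer: ZA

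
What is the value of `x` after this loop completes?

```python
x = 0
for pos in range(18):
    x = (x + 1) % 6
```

Increment mod 6, 18 times = 0
`x` takes the values: 0 → 1 → 2 → 3 → 4 → 5 → 0 → 1 → 2 → 3 → 4 → 5 → 0 → 1 → 2 → 3 → 4 → 5 → 0

Answer: 0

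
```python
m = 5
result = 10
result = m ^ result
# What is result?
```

Trace:
`m = 5` → m = 5
`result = 10` → result = 10
`result = m ^ result` → result = 15
So result = 15

Answer: 15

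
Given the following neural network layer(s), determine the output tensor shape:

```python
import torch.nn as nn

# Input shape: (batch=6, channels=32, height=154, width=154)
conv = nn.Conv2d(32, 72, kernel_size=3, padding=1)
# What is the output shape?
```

Input: (6, 32, 154, 154) -> Output: (6, 72, 154, 154)

Answer: (6, 72, 154, 154)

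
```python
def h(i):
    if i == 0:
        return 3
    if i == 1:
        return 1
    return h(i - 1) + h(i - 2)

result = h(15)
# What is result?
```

Build up from base cases: h(0)=3, h(1)=1, h(2)=4, h(3)=5, h(4)=9, h(5)=14, h(6)=23, ..., h(15)=1741

Answer: 1741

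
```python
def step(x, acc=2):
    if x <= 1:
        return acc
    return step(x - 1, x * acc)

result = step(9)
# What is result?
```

Accumulator trace (n, acc): (9, 2) -> (8, 18) -> (7, 144) -> (6, 1008) -> (5, 6048) -> (4, 30240) -> (3, 120960) -> (2, 362880) -> (1, 725760) -> return 725760

Answer: 725760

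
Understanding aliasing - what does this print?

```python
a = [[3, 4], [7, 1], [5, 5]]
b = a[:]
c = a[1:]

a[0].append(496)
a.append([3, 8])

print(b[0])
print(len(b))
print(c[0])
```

Key concept: slice with nested mutation.
Step by step:
`a = [[3, 4], [7, 1], [5, 5]]` → a = [[3, 4], [7, 1], [5, 5]]
`b = a[:]` → b = [[3, 4], [7, 1], [5, 5]]
`c = a[1:]` → c = [[7, 1], [5, 5]]
`a[0].append(496)` → a = [[3, 4, 496], [7, 1], [5, 5]]; b = [[3, 4, 496], [7, 1], [5, 5]]
`a.append([3, 8])` → a = [[3, 4, 496], [7, 1], [5, 5], [3, 8]]
`print(b[0])` → prints [3, 4, 496]
`print(len(b))` → prints 3
`print(c[0])` → prints [7, 1]

Answer:
[3, 4, 496]
3
[7, 1]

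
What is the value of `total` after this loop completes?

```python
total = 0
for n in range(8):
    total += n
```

Sum of 0 to 7 = 28
`total` takes the values: 0 → 1 → 3 → 6 → 10 → 15 → 21 → 28

Answer: 28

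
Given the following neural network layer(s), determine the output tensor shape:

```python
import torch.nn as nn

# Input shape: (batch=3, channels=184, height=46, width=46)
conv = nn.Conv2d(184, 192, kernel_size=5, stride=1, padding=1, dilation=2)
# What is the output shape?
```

Input: (3, 184, 46, 46) -> Output: (3, 192, 40, 40)

Answer: (3, 192, 40, 40)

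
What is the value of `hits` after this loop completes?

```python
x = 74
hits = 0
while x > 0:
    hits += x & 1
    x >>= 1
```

Count set bits in 74 (binary: 0b1001010)
`hits` takes the values: 0 → 1 → 2 → 3

Answer: 3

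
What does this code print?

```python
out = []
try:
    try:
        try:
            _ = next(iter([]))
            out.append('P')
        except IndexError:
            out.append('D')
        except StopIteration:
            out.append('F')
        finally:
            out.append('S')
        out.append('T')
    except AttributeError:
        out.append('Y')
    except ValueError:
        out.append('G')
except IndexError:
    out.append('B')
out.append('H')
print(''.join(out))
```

Execution trace: 'F' (inner except StopIteration) → 'S' (inner finally) → 'T' (try body, no exception) → 'H' (after the try/except). Output: FSTH

Answer: FSTH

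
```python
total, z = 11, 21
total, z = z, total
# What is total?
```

Trace:
`total, z = 11, 21` → total = 11; z = 21
`total, z = z, total` → total = 21; z = 11
So total = 21

Answer: 21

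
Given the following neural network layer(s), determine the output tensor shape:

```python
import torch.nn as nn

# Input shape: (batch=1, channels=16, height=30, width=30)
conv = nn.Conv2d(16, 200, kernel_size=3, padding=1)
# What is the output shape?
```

Input: (1, 16, 30, 30) -> Output: (1, 200, 30, 30)

Answer: (1, 200, 30, 30)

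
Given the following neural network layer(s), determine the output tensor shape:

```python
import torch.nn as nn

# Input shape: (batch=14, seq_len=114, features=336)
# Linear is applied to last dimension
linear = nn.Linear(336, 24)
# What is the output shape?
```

Input: (14, 114, 336) -> Output: (14, 114, 24)

Answer: (14, 114, 24)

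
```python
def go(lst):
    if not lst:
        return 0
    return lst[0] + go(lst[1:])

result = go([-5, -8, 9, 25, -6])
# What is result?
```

(-5) + (-8) + 9 + 25 + (-6) + 0 = 15

Answer: 15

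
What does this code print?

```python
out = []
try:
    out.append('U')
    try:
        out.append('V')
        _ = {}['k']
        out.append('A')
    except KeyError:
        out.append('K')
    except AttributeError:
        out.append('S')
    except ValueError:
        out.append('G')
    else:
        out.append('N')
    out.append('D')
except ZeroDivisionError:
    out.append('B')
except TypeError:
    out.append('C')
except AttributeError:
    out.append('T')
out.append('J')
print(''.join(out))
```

Execution trace: 'U' (try body) → 'V' (inner try body) → 'K' (inner except KeyError) → 'D' (try body, no exception) → 'J' (after the try/except). Output: UVKDJ

Answer: UVKDJ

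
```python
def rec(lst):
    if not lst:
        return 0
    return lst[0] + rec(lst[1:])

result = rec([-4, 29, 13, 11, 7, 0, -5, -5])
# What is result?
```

(-4) + 29 + 13 + 11 + 7 + 0 + (-5) + (-5) + 0 = 46

Answer: 46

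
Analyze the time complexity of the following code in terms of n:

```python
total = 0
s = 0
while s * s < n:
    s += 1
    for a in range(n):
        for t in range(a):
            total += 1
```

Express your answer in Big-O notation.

Each loop level contributes: √n × n × n. Multiplying the contributions gives O(n^2√n).

Answer: O(n^2√n)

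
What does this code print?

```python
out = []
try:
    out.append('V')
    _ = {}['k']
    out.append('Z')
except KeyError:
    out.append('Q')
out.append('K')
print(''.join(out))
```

Execution trace: 'V' (try body) → 'Q' (except KeyError) → 'K' (after the try/except). Output: VQK

Answer: VQK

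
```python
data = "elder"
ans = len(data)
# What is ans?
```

Trace:
`data = "elder"` → data = 'elder'
`ans = len(data)` → ans = 5
So ans = 5

Answer: 5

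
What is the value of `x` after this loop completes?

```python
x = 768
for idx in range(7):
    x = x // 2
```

Halve 7 times: 768 // 2^7 = 6
`x` takes the values: 768 → 384 → 192 → 96 → 48 → 24 → 12 → 6

Answer: 6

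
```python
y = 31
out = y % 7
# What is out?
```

Trace:
`y = 31` → y = 31
`out = y % 7` → out = 3
So out = 3

Answer: 3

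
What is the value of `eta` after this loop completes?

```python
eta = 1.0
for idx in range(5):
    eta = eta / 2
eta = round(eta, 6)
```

Halving LR 5 times: 1 / 2^5
`eta` takes the values: 1.0 → 0.5 → 0.25 → 0.125 → 0.0625 → 0.03125

Answer: 0.03125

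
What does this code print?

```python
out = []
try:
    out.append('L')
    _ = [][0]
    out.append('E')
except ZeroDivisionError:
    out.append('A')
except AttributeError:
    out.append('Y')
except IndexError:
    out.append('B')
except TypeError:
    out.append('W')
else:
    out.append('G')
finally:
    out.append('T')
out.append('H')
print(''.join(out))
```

Execution trace: 'L' (try body) → 'B' (except IndexError) → 'T' (finally) → 'H' (after the try/except). Output: LBTH

Answer: LBTH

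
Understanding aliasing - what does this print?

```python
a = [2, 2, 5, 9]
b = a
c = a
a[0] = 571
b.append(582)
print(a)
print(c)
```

Key concept: multiple aliases.
Step by step:
`a = [2, 2, 5, 9]` → a = [2, 2, 5, 9]
`b = a` → b = [2, 2, 5, 9] (same object as a)
`c = a` → c = [2, 2, 5, 9] (same object as a, b)
`a[0] = 571` → a = [571, 2, 5, 9] (same object as b, c); b = [571, 2, 5, 9] (same object as a, c); c = [571, 2, 5, 9] (same object as a, b)
`b.append(582)` → a = [571, 2, 5, 9, 582] (same object as b, c); b = [571, 2, 5, 9, 582] (same object as a, c); c = [571, 2, 5, 9, 582] (same object as a, b)
`print(a)` → prints [571, 2, 5, 9, 582]
`print(c)` → prints [571, 2, 5, 9, 582]

Answer:
[571, 2, 5, 9, 582]
[571, 2, 5, 9, 582]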